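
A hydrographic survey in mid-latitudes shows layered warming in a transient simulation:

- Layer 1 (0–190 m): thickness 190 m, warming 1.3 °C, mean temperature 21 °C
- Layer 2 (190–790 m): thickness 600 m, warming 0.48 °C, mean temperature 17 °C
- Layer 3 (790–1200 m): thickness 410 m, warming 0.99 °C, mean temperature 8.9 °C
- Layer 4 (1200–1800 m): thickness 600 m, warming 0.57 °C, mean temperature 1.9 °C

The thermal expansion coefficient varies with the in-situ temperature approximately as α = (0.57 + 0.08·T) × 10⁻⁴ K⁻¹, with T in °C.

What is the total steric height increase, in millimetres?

Layer 1: α = (0.57 + 0.08×21)×10⁻⁴ = 2.25×10⁻⁴ K⁻¹
Layer 2: α = (0.57 + 0.08×17)×10⁻⁴ = 1.93×10⁻⁴ K⁻¹
Layer 3: α = (0.57 + 0.08×8.9)×10⁻⁴ = 1.282×10⁻⁴ K⁻¹
Layer 4: α = (0.57 + 0.08×1.9)×10⁻⁴ = 0.722×10⁻⁴ K⁻¹
Layer 1: 2.25×10⁻⁴ × 190 × 1.3 = 0.055575 m
Layer 2: 1.93×10⁻⁴ × 0.48 × 600 = 0.055584 m
Layer 3: 0.99 × 410 × 1.282×10⁻⁴ = 0.05203638 m
Layer 4: 0.722×10⁻⁴ × 0.57 × 600 = 0.0246924 m
Δh = 0.055575 + 0.055584 + 0.05203638 + 0.0246924 = 0.18788778 m

about 188 mm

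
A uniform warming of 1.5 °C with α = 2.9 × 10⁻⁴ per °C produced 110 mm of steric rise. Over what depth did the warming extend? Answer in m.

H = Δh/(αΔT) = 0.11 / (2.9×10⁻⁴ × 1.5) ≈ 252.9 m

253 m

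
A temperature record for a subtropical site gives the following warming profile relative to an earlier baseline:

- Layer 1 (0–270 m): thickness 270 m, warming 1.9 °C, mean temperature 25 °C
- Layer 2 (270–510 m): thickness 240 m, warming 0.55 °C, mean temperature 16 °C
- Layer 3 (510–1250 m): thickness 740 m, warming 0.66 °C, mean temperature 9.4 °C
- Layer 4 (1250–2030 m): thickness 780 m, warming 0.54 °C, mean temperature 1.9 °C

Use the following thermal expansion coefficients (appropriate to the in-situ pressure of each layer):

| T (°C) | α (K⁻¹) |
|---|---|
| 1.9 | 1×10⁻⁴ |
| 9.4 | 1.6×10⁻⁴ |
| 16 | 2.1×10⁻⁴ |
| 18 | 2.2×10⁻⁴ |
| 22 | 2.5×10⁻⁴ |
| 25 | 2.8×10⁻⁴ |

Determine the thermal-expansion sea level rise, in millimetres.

Layer 1 at 25 °C → α = 2.8×10⁻⁴ K⁻¹
Layer 2 at 16 °C → α = 2.1×10⁻⁴ K⁻¹
Layer 3 at 9.4 °C → α = 1.6×10⁻⁴ K⁻¹
Layer 4 at 1.9 °C → α = 1×10⁻⁴ K⁻¹
1.9 × 270 × 2.8×10⁻⁴ = 0.14364 m
270–510 m: 240 × 0.55 × 2.1×10⁻⁴ = 0.02772 m
Layer 3: 740 × 0.66 × 1.6×10⁻⁴ = 0.078144 m
Layer 4: 0.54 × 1×10⁻⁴ × 780 = 0.04212 m
Δh = 0.14364 + 0.02772 + 0.078144 + 0.04212 = 0.291624 m ≈ 290 mm

Δh ≈ 290 mm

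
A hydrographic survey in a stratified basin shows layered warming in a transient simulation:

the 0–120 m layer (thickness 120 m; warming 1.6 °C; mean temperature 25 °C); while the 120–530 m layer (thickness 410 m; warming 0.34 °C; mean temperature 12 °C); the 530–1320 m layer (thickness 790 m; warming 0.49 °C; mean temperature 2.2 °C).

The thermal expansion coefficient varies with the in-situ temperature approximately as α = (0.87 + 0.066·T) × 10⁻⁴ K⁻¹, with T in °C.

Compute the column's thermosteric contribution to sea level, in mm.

Layer 1: α = (0.87 + 0.066×25)×10⁻⁴ = 2.52×10⁻⁴ K⁻¹
Layer 2: α = (0.87 + 0.066×12)×10⁻⁴ = 1.662×10⁻⁴ K⁻¹
Layer 3: α = (0.87 + 0.066×2.2)×10⁻⁴ = 1.0152×10⁻⁴ K⁻¹
0–120 m: 120 × 1.6 × 2.52×10⁻⁴ = 0.048384 m
410 × 1.662×10⁻⁴ × 0.34 = 0.02316828 m
530–1320 m: 790 × 0.49 × 1.0152×10⁻⁴ = 0.039298392 m
Δh = 0.048384 + 0.02316828 + 0.039298392 = 0.110850672 m

Δh ≈ 111 mm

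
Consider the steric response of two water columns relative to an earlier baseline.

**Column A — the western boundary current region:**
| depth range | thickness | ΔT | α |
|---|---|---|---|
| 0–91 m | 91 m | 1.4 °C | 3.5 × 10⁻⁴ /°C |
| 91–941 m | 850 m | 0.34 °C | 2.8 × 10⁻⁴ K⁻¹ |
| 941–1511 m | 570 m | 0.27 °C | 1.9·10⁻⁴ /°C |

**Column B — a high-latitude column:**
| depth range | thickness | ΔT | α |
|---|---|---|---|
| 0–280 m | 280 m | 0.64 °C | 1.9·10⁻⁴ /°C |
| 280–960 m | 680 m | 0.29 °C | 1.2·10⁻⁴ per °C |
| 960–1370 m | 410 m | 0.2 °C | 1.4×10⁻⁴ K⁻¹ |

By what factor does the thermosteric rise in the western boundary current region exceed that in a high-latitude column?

2.2

A 3.5×10⁻⁴ × 1.4 × 91 = 0.04459 m
A Layer 2: 0.34 × 850 × 2.8×10⁻⁴ = 0.08092 m
A Layer 3: 1.9×10⁻⁴ × 0.27 × 570 = 0.029241 m
A total: 0.154751 m
B 0.64 × 280 × 1.9×10⁻⁴ = 0.034048 m
B Layer 2: 1.2×10⁻⁴ × 680 × 0.29 = 0.023664 m
B 1.4×10⁻⁴ × 410 × 0.2 = 0.01148 m
B total: 0.069192 m
Ratio: 0.154751 / 0.069192 ≈ 2.237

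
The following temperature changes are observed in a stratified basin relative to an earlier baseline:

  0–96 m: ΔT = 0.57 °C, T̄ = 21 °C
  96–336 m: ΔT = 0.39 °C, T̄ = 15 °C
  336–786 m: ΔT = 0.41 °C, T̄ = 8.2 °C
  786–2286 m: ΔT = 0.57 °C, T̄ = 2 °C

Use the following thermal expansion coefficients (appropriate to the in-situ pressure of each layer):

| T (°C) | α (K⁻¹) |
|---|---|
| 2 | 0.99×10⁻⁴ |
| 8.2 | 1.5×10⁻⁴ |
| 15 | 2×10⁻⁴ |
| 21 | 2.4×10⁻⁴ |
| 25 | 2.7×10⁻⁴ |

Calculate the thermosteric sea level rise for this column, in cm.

14 cm of thermosteric rise

Layer 1 at 21 °C → α = 2.4×10⁻⁴ K⁻¹
Layer 2 at 15 °C → α = 2×10⁻⁴ K⁻¹
Layer 3 at 8.2 °C → α = 1.5×10⁻⁴ K⁻¹
Layer 4 at 2 °C → α = 0.99×10⁻⁴ K⁻¹
0–96 m: 96 × 2.4×10⁻⁴ × 0.57 = 0.0131328 m
96–336 m: 240 × 2×10⁻⁴ × 0.39 = 0.01872 m
336–786 m: 450 × 0.41 × 1.5×10⁻⁴ = 0.027675 m
Layer 4: 0.99×10⁻⁴ × 0.57 × 1500 = 0.084645 m
Δh = 0.0131328 + 0.01872 + 0.027675 + 0.084645 = 0.1441728 m ≈ 14 cm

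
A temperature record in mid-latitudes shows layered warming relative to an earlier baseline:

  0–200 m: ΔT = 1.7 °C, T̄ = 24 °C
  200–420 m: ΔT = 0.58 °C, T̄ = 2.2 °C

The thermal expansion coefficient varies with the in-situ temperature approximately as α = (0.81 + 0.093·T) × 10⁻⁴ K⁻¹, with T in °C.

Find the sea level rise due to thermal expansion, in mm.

Layer 1: α = (0.81 + 0.093×24)×10⁻⁴ = 3.042×10⁻⁴ K⁻¹
Layer 2: α = (0.81 + 0.093×2.2)×10⁻⁴ = 1.0146×10⁻⁴ K⁻¹
Layer 1: 1.7 × 3.042×10⁻⁴ × 200 = 0.103428 m
Layer 2: 220 × 1.0146×10⁻⁴ × 0.58 = 0.012946296 m
Δh = 0.103428 + 0.012946296 = 0.116374296 m

116 mm of thermosteric rise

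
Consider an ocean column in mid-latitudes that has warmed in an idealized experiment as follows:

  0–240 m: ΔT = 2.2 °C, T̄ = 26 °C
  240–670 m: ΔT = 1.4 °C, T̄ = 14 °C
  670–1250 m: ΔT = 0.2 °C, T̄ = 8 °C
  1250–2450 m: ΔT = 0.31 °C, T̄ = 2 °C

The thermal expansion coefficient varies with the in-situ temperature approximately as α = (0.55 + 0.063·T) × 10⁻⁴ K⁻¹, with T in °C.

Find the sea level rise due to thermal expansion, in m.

Layer 1: α = (0.55 + 0.063×26)×10⁻⁴ = 2.188×10⁻⁴ K⁻¹
Layer 2: α = (0.55 + 0.063×14)×10⁻⁴ = 1.432×10⁻⁴ K⁻¹
Layer 3: α = (0.55 + 0.063×8)×10⁻⁴ = 1.054×10⁻⁴ K⁻¹
Layer 4: α = (0.55 + 0.063×2)×10⁻⁴ = 0.676×10⁻⁴ K⁻¹
Layer 1: 240 × 2.2 × 2.188×10⁻⁴ = 0.1155264 m
240–670 m: 1.432×10⁻⁴ × 430 × 1.4 = 0.0862064 m
Layer 3: 0.2 × 580 × 1.054×10⁻⁴ = 0.0122264 m
Layer 4: 0.676×10⁻⁴ × 1200 × 0.31 = 0.0251472 m
Δh = 0.1155264 + 0.0862064 + 0.0122264 + 0.0251472 = 0.2391064 m

0.239 m of thermosteric rise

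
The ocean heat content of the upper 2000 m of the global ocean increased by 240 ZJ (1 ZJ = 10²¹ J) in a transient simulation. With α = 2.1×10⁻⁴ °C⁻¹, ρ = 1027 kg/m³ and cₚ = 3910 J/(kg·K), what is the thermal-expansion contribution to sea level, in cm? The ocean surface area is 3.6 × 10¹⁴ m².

Per unit area: Q = 240×10²¹ / (3.6×10¹⁴) ≈ 6.667×10⁸ J/m²
Δh = αQ/(ρcₚ) = 2.1×10⁻⁴ × 6.667×10⁸ / (1027 × 3910) ≈ 0.034866 m

about 3.49 cm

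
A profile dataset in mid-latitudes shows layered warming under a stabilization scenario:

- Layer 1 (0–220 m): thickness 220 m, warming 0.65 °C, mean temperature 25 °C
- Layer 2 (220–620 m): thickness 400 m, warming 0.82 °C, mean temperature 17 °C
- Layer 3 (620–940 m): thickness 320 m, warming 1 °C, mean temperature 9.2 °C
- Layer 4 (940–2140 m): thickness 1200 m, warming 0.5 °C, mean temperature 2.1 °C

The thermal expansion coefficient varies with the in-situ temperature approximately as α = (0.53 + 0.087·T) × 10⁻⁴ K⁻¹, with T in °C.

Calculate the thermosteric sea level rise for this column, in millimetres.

Δh ≈ 190 mm

Layer 1: α = (0.53 + 0.087×25)×10⁻⁴ = 2.705×10⁻⁴ K⁻¹
Layer 2: α = (0.53 + 0.087×17)×10⁻⁴ = 2.009×10⁻⁴ K⁻¹
Layer 3: α = (0.53 + 0.087×9.2)×10⁻⁴ = 1.3304×10⁻⁴ K⁻¹
Layer 4: α = (0.53 + 0.087×2.1)×10⁻⁴ = 0.7127×10⁻⁴ K⁻¹
220 × 0.65 × 2.705×10⁻⁴ = 0.0386815 m
0.82 × 2.009×10⁻⁴ × 400 = 0.0658952 m
1.3304×10⁻⁴ × 1 × 320 = 0.0425728 m
Layer 4: 0.7127×10⁻⁴ × 0.5 × 1200 = 0.042762 m
Δh = 0.0386815 + 0.0658952 + 0.0425728 + 0.042762 = 0.1899115 m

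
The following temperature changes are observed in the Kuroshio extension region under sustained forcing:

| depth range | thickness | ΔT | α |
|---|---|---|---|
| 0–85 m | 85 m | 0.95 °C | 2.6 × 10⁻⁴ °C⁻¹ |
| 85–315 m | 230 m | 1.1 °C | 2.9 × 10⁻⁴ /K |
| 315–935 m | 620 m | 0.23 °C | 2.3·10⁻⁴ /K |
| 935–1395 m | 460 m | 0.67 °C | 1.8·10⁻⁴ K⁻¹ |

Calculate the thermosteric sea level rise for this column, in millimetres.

0–85 m: 85 × 2.6×10⁻⁴ × 0.95 = 0.020995 m
Layer 2: 1.1 × 230 × 2.9×10⁻⁴ = 0.07337 m
315–935 m: 620 × 0.23 × 2.3×10⁻⁴ = 0.032798 m
935–1395 m: 460 × 1.8×10⁻⁴ × 0.67 = 0.055476 m
Δh = 0.020995 + 0.07337 + 0.032798 + 0.055476 = 0.182639 m

Δh ≈ 183 mm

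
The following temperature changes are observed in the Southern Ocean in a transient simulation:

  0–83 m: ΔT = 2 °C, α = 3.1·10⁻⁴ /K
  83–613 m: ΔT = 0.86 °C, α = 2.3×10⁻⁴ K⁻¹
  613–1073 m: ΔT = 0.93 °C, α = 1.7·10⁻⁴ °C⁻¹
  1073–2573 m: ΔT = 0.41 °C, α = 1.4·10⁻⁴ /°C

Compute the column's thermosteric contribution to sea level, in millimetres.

Δh ≈ 315 mm

83 × 2 × 3.1×10⁻⁴ = 0.05146 m
Layer 2: 0.86 × 530 × 2.3×10⁻⁴ = 0.104834 m
613–1073 m: 0.93 × 1.7×10⁻⁴ × 460 = 0.072726 m
1.4×10⁻⁴ × 1500 × 0.41 = 0.08610 m
Δh = 0.05146 + 0.104834 + 0.072726 + 0.08610 = 0.31512 m ≈ 315 mm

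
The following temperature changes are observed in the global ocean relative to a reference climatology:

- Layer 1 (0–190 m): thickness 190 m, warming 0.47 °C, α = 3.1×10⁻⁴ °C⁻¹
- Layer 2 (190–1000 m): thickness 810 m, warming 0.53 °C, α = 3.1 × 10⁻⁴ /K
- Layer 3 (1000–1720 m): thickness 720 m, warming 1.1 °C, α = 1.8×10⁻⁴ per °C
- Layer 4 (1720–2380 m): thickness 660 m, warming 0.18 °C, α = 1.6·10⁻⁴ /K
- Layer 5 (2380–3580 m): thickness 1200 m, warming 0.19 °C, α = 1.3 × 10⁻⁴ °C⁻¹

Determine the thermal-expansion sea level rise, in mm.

about 350 mm

Layer 1: 0.47 × 190 × 3.1×10⁻⁴ = 0.027683 m
190–1000 m: 0.53 × 3.1×10⁻⁴ × 810 = 0.133083 m
Layer 3: 1.8×10⁻⁴ × 1.1 × 720 = 0.14256 m
Layer 4: 660 × 1.6×10⁻⁴ × 0.18 = 0.019008 m
Layer 5: 0.19 × 1200 × 1.3×10⁻⁴ = 0.02964 m
Δh = 0.027683 + 0.133083 + 0.14256 + 0.019008 + 0.02964 = 0.351974 m ≈ 350 mm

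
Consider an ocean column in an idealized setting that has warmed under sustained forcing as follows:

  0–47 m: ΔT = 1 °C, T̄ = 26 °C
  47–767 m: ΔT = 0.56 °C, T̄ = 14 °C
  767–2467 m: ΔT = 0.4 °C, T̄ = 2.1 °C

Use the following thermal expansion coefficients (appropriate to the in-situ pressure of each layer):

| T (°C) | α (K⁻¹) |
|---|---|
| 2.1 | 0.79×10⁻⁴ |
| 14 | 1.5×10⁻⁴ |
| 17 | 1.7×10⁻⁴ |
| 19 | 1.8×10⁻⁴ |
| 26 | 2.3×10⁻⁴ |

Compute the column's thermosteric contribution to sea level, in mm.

125 mm of thermosteric rise

Layer 1 at 26 °C → α = 2.3×10⁻⁴ K⁻¹
Layer 2 at 14 °C → α = 1.5×10⁻⁴ K⁻¹
Layer 3 at 2.1 °C → α = 0.79×10⁻⁴ K⁻¹
47 × 2.3×10⁻⁴ × 1 = 0.01081 m
0.56 × 1.5×10⁻⁴ × 720 = 0.06048 m
767–2467 m: 0.4 × 0.79×10⁻⁴ × 1700 = 0.05372 m
Δh = 0.01081 + 0.06048 + 0.05372 = 0.12501 m ≈ 125 mm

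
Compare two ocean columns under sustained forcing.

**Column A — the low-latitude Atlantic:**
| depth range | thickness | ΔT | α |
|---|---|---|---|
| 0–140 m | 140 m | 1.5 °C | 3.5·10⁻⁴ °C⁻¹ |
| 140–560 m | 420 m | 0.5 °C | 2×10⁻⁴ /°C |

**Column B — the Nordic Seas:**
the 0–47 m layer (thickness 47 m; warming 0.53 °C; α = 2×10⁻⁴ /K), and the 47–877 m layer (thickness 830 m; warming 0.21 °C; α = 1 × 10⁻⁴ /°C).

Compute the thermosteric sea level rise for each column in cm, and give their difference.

A 0–140 m: 3.5×10⁻⁴ × 1.5 × 140 = 0.07350 m
A 0.5 × 420 × 2×10⁻⁴ = 0.04200 m
A total: 0.11550 m
B Layer 1: 2×10⁻⁴ × 0.53 × 47 = 0.004982 m
B 0.21 × 1×10⁻⁴ × 830 = 0.01743 m
B total: 0.022412 m
Difference: 0.11550 − 0.022412 = 0.093088 m

Δh_A ≈ 12 cm, Δh_B ≈ 2.2 cm; difference ≈ 9.3 cm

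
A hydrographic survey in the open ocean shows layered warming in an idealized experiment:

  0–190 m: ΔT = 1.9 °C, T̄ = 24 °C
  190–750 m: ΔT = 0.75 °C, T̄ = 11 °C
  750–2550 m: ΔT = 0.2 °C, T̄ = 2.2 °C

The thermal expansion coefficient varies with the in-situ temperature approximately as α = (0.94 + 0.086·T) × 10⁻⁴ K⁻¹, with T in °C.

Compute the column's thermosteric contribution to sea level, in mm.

Layer 1: α = (0.94 + 0.086×24)×10⁻⁴ = 3.004×10⁻⁴ K⁻¹
Layer 2: α = (0.94 + 0.086×11)×10⁻⁴ = 1.886×10⁻⁴ K⁻¹
Layer 3: α = (0.94 + 0.086×2.2)×10⁻⁴ = 1.1292×10⁻⁴ K⁻¹
0–190 m: 3.004×10⁻⁴ × 1.9 × 190 = 0.1084444 m
0.75 × 560 × 1.886×10⁻⁴ = 0.079212 m
Layer 3: 1.1292×10⁻⁴ × 0.2 × 1800 = 0.0406512 m
Δh = 0.1084444 + 0.079212 + 0.0406512 = 0.2283076 m ≈ 230 mm

Δh = 230 mm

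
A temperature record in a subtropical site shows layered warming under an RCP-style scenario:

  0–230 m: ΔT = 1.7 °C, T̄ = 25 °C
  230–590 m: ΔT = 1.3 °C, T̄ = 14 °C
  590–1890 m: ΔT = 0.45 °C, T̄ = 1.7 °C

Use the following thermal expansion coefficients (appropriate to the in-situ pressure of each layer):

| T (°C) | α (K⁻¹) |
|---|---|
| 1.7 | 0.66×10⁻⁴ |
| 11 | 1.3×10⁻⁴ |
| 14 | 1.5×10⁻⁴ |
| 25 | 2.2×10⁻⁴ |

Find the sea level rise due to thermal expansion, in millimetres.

Δh ≈ 195 mm

Layer 1 at 25 °C → α = 2.2×10⁻⁴ K⁻¹
Layer 2 at 14 °C → α = 1.5×10⁻⁴ K⁻¹
Layer 3 at 1.7 °C → α = 0.66×10⁻⁴ K⁻¹
0–230 m: 1.7 × 2.2×10⁻⁴ × 230 = 0.08602 m
360 × 1.3 × 1.5×10⁻⁴ = 0.07020 m
590–1890 m: 0.45 × 1300 × 0.66×10⁻⁴ = 0.03861 m
Δh = 0.08602 + 0.07020 + 0.03861 = 0.19483 m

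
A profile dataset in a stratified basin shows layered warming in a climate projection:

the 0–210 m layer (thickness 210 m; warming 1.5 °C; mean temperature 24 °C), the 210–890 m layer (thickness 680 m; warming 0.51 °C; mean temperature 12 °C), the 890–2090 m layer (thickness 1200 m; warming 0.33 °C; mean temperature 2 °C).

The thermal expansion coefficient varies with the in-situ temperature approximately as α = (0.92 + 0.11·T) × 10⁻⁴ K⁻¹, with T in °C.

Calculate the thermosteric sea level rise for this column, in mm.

Layer 1: α = (0.92 + 0.11×24)×10⁻⁴ = 3.56×10⁻⁴ K⁻¹
Layer 2: α = (0.92 + 0.11×12)×10⁻⁴ = 2.24×10⁻⁴ K⁻¹
Layer 3: α = (0.92 + 0.11×2)×10⁻⁴ = 1.14×10⁻⁴ K⁻¹
3.56×10⁻⁴ × 1.5 × 210 = 0.11214 m
680 × 2.24×10⁻⁴ × 0.51 = 0.0776832 m
Layer 3: 0.33 × 1200 × 1.14×10⁻⁴ = 0.045144 m
Δh = 0.11214 + 0.0776832 + 0.045144 = 0.2349672 m

235 mm of thermosteric rise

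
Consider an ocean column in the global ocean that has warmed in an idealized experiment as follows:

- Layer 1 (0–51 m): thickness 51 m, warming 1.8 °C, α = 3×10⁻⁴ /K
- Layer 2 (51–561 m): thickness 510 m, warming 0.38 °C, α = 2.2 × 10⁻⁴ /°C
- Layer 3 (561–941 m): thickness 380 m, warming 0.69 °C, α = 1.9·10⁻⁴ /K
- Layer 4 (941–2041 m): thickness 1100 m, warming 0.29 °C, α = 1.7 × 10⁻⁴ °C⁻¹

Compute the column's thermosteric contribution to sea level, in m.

Δh = 0.174 m

0–51 m: 1.8 × 3×10⁻⁴ × 51 = 0.02754 m
Layer 2: 2.2×10⁻⁴ × 510 × 0.38 = 0.042636 m
Layer 3: 380 × 1.9×10⁻⁴ × 0.69 = 0.049818 m
Layer 4: 1.7×10⁻⁴ × 1100 × 0.29 = 0.05423 m
Δh = 0.02754 + 0.042636 + 0.049818 + 0.05423 = 0.174224 m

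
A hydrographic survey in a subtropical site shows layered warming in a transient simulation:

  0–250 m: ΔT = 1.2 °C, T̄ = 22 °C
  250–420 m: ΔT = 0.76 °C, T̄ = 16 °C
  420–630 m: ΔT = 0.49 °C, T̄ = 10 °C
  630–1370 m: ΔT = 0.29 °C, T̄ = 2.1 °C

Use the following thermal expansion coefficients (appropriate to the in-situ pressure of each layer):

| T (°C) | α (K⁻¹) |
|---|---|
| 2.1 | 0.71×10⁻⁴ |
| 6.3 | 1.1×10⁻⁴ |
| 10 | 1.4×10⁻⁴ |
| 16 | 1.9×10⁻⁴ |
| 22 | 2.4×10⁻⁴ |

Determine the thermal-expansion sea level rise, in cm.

13 cm

Layer 1 at 22 °C → α = 2.4×10⁻⁴ K⁻¹
Layer 2 at 16 °C → α = 1.9×10⁻⁴ K⁻¹
Layer 3 at 10 °C → α = 1.4×10⁻⁴ K⁻¹
Layer 4 at 2.1 °C → α = 0.71×10⁻⁴ K⁻¹
250 × 1.2 × 2.4×10⁻⁴ = 0.07200 m
0.76 × 170 × 1.9×10⁻⁴ = 0.024548 m
Layer 3: 1.4×10⁻⁴ × 210 × 0.49 = 0.014406 m
0.71×10⁻⁴ × 0.29 × 740 = 0.0152366 m
Δh = 0.07200 + 0.024548 + 0.014406 + 0.0152366 = 0.1261906 m ≈ 13 cm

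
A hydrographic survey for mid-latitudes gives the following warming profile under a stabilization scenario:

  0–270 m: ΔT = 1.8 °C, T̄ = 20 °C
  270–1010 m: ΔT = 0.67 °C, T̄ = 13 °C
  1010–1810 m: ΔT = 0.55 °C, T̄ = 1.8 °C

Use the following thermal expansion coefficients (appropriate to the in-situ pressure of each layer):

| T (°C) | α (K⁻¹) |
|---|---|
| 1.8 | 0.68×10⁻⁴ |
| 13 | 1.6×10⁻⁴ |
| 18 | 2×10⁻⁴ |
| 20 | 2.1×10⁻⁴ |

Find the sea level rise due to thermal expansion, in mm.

Δh ≈ 211 mm

Layer 1 at 20 °C → α = 2.1×10⁻⁴ K⁻¹
Layer 2 at 13 °C → α = 1.6×10⁻⁴ K⁻¹
Layer 3 at 1.8 °C → α = 0.68×10⁻⁴ K⁻¹
2.1×10⁻⁴ × 270 × 1.8 = 0.10206 m
270–1010 m: 1.6×10⁻⁴ × 0.67 × 740 = 0.079328 m
Layer 3: 800 × 0.68×10⁻⁴ × 0.55 = 0.02992 m
Δh = 0.10206 + 0.079328 + 0.02992 = 0.211308 m ≈ 211 mm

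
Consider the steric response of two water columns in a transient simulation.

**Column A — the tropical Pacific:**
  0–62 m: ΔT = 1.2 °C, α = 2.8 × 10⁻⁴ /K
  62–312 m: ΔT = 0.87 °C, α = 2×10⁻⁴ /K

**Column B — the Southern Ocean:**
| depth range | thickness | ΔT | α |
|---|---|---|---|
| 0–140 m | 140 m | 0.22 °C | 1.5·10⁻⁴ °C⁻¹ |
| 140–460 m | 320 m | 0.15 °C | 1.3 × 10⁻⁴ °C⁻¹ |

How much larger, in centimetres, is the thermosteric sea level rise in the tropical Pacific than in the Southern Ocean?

5.35 cm

A 1.2 × 2.8×10⁻⁴ × 62 = 0.020832 m
A 250 × 0.87 × 2×10⁻⁴ = 0.04350 m
A total: 0.064332 m
B 0–140 m: 1.5×10⁻⁴ × 0.22 × 140 = 0.00462 m
B Layer 2: 320 × 0.15 × 1.3×10⁻⁴ = 0.00624 m
B total: 0.01086 m
Difference: 0.064332 − 0.01086 = 0.053472 m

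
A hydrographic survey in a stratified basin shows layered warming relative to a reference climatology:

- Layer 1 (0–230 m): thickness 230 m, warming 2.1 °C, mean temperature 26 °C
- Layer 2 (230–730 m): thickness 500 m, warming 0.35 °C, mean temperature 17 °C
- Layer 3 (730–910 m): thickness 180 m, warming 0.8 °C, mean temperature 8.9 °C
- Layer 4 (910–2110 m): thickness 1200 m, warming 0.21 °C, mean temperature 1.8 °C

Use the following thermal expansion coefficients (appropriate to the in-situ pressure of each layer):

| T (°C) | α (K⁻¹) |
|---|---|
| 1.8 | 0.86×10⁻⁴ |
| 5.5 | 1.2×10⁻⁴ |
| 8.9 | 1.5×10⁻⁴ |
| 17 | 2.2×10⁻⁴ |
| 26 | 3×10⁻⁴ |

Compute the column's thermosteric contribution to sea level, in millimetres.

Δh = 227 mm

Layer 1 at 26 °C → α = 3×10⁻⁴ K⁻¹
Layer 2 at 17 °C → α = 2.2×10⁻⁴ K⁻¹
Layer 3 at 8.9 °C → α = 1.5×10⁻⁴ K⁻¹
Layer 4 at 1.8 °C → α = 0.86×10⁻⁴ K⁻¹
Layer 1: 2.1 × 3×10⁻⁴ × 230 = 0.14490 m
Layer 2: 0.35 × 2.2×10⁻⁴ × 500 = 0.03850 m
Layer 3: 1.5×10⁻⁴ × 0.8 × 180 = 0.02160 m
Layer 4: 1200 × 0.21 × 0.86×10⁻⁴ = 0.021672 m
Δh = 0.14490 + 0.03850 + 0.02160 + 0.021672 = 0.226672 m ≈ 227 mm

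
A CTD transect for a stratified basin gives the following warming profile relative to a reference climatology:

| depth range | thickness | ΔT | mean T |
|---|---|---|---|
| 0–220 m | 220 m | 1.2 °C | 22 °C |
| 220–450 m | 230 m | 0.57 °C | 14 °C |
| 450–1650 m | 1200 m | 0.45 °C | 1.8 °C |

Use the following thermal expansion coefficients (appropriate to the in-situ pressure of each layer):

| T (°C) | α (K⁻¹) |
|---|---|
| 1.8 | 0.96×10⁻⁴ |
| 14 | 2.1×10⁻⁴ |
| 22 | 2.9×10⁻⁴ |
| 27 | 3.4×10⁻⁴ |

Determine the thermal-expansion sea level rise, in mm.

Δh = 156 mm

Layer 1 at 22 °C → α = 2.9×10⁻⁴ K⁻¹
Layer 2 at 14 °C → α = 2.1×10⁻⁴ K⁻¹
Layer 3 at 1.8 °C → α = 0.96×10⁻⁴ K⁻¹
Layer 1: 1.2 × 220 × 2.9×10⁻⁴ = 0.07656 m
Layer 2: 0.57 × 2.1×10⁻⁴ × 230 = 0.027531 m
Layer 3: 0.45 × 0.96×10⁻⁴ × 1200 = 0.05184 m
Δh = 0.07656 + 0.027531 + 0.05184 = 0.155931 m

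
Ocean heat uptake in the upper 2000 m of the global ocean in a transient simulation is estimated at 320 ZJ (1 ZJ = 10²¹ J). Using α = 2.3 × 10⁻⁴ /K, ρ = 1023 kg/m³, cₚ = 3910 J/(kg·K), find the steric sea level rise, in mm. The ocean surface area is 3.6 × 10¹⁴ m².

51.1 mm

Per unit area: Q = 320×10²¹ / (3.6×10¹⁴) ≈ 8.889×10⁸ J/m²
Δh = αQ/(ρcₚ) = 2.3×10⁻⁴ × 8.889×10⁸ / (1023 × 3910) ≈ 0.051113 m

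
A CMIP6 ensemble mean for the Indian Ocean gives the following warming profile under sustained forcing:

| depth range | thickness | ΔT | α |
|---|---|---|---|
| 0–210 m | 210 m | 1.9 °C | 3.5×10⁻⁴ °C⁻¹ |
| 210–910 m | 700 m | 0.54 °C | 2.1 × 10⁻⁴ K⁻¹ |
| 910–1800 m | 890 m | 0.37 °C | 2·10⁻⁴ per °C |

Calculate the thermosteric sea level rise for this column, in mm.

1.9 × 210 × 3.5×10⁻⁴ = 0.13965 m
Layer 2: 700 × 0.54 × 2.1×10⁻⁴ = 0.07938 m
Layer 3: 2×10⁻⁴ × 0.37 × 890 = 0.06586 m
Δh = 0.13965 + 0.07938 + 0.06586 = 0.28489 m ≈ 285 mm

285 mm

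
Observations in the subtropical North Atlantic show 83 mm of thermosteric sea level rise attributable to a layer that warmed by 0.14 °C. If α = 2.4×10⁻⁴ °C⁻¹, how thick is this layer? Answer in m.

about 2500 m

H = Δh/(αΔT) = 0.083 / (2.4×10⁻⁴ × 0.14) ≈ 2470 m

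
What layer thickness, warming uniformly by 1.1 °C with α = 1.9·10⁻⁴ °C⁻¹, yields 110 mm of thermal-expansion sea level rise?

H = Δh/(αΔT) = 0.11 / (1.9×10⁻⁴ × 1.1) ≈ 526.3 m

H ≈ 526 m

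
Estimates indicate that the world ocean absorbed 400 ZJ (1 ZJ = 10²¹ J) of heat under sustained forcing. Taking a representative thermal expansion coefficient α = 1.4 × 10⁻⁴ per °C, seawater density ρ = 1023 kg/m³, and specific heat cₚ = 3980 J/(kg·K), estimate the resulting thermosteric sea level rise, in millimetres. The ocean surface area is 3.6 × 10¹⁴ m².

Per unit area: Q = 400×10²¹ / (3.6×10¹⁴) ≈ 1.111×10⁹ J/m²
Δh = αQ/(ρcₚ) = 1.4×10⁻⁴ × 1.111×10⁹ / (1023 × 3980) ≈ 0.038202 m

about 38 mm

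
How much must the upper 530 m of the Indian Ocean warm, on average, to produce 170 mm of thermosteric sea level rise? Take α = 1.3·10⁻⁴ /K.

2.5 °C

ΔT = Δh/(αH) = 0.17 / (1.3×10⁻⁴ × 530) ≈ 2.467 °C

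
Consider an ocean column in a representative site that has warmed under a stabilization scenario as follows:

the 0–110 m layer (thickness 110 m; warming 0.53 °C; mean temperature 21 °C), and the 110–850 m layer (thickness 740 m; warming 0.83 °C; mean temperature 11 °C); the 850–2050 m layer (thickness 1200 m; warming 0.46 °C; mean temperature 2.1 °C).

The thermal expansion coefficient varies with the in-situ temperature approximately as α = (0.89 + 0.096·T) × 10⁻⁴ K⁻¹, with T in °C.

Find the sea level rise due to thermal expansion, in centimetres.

20 cm of thermosteric rise

Layer 1: α = (0.89 + 0.096×21)×10⁻⁴ = 2.906×10⁻⁴ K⁻¹
Layer 2: α = (0.89 + 0.096×11)×10⁻⁴ = 1.946×10⁻⁴ K⁻¹
Layer 3: α = (0.89 + 0.096×2.1)×10⁻⁴ = 1.0916×10⁻⁴ K⁻¹
0–110 m: 2.906×10⁻⁴ × 0.53 × 110 = 0.01694198 m
Layer 2: 0.83 × 740 × 1.946×10⁻⁴ = 0.11952332 m
1200 × 0.46 × 1.0916×10⁻⁴ = 0.06025632 m
Δh = 0.01694198 + 0.11952332 + 0.06025632 = 0.19672162 m ≈ 20 cm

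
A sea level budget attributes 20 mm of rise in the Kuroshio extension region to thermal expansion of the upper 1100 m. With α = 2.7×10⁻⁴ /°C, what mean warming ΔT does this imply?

about 0.0673 °C

ΔT = Δh/(αH) = 0.02 / (2.7×10⁻⁴ × 1100) ≈ 0.06734 °C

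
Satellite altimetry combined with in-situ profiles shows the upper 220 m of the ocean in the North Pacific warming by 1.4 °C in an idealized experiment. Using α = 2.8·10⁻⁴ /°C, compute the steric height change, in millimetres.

Δh = αΔT·H = 2.8×10⁻⁴ × 1.4 × 220 = 0.08624 m

Δh ≈ 86 mm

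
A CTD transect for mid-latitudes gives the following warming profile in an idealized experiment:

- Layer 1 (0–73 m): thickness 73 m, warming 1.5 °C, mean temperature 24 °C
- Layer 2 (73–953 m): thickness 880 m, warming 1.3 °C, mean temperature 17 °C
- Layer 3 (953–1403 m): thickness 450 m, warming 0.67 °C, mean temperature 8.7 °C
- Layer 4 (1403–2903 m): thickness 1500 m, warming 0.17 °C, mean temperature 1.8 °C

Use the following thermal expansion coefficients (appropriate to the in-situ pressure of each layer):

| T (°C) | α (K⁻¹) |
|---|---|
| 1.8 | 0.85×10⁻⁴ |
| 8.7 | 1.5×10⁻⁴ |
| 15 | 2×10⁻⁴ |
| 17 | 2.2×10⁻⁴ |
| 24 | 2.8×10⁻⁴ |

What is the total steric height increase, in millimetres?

Layer 1 at 24 °C → α = 2.8×10⁻⁴ K⁻¹
Layer 2 at 17 °C → α = 2.2×10⁻⁴ K⁻¹
Layer 3 at 8.7 °C → α = 1.5×10⁻⁴ K⁻¹
Layer 4 at 1.8 °C → α = 0.85×10⁻⁴ K⁻¹
0–73 m: 1.5 × 73 × 2.8×10⁻⁴ = 0.03066 m
Layer 2: 2.2×10⁻⁴ × 1.3 × 880 = 0.25168 m
1.5×10⁻⁴ × 0.67 × 450 = 0.045225 m
Layer 4: 0.85×10⁻⁴ × 0.17 × 1500 = 0.021675 m
Δh = 0.03066 + 0.25168 + 0.045225 + 0.021675 = 0.34924 m

349 mm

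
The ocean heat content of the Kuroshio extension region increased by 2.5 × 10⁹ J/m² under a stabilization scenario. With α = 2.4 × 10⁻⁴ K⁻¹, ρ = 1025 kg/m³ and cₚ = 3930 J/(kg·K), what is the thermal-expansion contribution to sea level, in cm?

Δh = αQ/(ρcₚ) = 2.4×10⁻⁴ × 2.5×10⁹ / (1025 × 3930) ≈ 0.14895 m

about 14.9 cm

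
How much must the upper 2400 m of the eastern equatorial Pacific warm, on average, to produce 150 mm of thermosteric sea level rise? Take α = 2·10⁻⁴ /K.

about 0.313 °C

ΔT = Δh/(αH) = 0.15 / (2×10⁻⁴ × 2400) = 0.3125 °C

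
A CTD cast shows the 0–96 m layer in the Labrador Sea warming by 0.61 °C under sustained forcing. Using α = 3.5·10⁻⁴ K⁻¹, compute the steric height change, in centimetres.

Δh = 2.05 cm

Δh = αΔT·H = 3.5×10⁻⁴ × 0.61 × 96 = 0.020496 m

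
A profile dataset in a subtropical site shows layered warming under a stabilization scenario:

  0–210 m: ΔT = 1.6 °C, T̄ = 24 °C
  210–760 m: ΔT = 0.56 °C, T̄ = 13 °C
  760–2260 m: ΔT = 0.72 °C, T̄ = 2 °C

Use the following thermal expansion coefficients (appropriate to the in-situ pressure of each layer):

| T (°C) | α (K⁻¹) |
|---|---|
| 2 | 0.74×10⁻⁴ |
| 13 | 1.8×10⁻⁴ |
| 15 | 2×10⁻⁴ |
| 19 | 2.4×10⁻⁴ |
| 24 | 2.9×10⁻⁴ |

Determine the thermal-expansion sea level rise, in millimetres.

Layer 1 at 24 °C → α = 2.9×10⁻⁴ K⁻¹
Layer 2 at 13 °C → α = 1.8×10⁻⁴ K⁻¹
Layer 3 at 2 °C → α = 0.74×10⁻⁴ K⁻¹
Layer 1: 1.6 × 2.9×10⁻⁴ × 210 = 0.09744 m
Layer 2: 550 × 1.8×10⁻⁴ × 0.56 = 0.05544 m
0.72 × 0.74×10⁻⁴ × 1500 = 0.07992 m
Δh = 0.09744 + 0.05544 + 0.07992 = 0.23280 m

233 mm of thermosteric rise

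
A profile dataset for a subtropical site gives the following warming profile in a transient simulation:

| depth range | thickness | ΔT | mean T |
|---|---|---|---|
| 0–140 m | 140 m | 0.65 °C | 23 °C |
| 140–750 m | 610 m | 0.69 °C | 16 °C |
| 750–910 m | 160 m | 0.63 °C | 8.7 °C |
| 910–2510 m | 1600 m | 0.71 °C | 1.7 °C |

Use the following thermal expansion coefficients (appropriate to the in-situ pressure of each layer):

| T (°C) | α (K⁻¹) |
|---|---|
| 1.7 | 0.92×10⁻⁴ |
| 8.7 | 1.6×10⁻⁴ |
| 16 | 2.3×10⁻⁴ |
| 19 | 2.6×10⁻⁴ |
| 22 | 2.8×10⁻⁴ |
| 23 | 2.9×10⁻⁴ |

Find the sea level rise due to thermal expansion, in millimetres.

240 mm

Layer 1 at 23 °C → α = 2.9×10⁻⁴ K⁻¹
Layer 2 at 16 °C → α = 2.3×10⁻⁴ K⁻¹
Layer 3 at 8.7 °C → α = 1.6×10⁻⁴ K⁻¹
Layer 4 at 1.7 °C → α = 0.92×10⁻⁴ K⁻¹
Layer 1: 0.65 × 140 × 2.9×10⁻⁴ = 0.02639 m
Layer 2: 610 × 0.69 × 2.3×10⁻⁴ = 0.096807 m
750–910 m: 160 × 0.63 × 1.6×10⁻⁴ = 0.016128 m
0.71 × 1600 × 0.92×10⁻⁴ = 0.104512 m
Δh = 0.02639 + 0.096807 + 0.016128 + 0.104512 = 0.243837 m ≈ 240 mm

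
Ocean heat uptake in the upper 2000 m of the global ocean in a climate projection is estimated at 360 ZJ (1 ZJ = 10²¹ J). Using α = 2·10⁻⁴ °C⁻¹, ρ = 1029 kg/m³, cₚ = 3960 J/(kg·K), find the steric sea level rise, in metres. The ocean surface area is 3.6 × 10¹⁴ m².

Per unit area: Q = 360×10²¹ / (3.6×10¹⁴) = 1×10⁹ J/m²
Δh = αQ/(ρcₚ) = 2×10⁻⁴ × 1×10⁹ / (1029 × 3960) ≈ 0.049082 m

about 0.049 m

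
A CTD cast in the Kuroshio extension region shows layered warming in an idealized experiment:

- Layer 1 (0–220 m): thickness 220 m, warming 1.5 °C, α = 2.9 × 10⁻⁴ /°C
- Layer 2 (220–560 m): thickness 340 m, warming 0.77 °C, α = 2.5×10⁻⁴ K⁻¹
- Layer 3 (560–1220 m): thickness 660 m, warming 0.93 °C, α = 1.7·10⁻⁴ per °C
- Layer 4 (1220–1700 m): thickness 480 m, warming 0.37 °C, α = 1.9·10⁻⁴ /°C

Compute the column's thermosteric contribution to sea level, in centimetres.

0–220 m: 220 × 1.5 × 2.9×10⁻⁴ = 0.09570 m
220–560 m: 0.77 × 340 × 2.5×10⁻⁴ = 0.06545 m
660 × 0.93 × 1.7×10⁻⁴ = 0.104346 m
1.9×10⁻⁴ × 480 × 0.37 = 0.033744 m
Δh = 0.09570 + 0.06545 + 0.104346 + 0.033744 = 0.29924 m

about 29.9 cm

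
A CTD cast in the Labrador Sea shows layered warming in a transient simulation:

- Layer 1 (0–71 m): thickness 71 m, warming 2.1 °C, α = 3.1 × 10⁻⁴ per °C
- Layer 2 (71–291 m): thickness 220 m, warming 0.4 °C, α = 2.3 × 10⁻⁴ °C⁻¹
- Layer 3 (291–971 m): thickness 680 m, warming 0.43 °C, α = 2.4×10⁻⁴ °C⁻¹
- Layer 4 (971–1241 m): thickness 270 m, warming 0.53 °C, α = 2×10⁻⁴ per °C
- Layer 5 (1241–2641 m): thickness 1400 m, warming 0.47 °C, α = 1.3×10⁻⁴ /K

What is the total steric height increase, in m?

Δh ≈ 0.251 m

0–71 m: 71 × 2.1 × 3.1×10⁻⁴ = 0.046221 m
Layer 2: 220 × 0.4 × 2.3×10⁻⁴ = 0.02024 m
291–971 m: 0.43 × 2.4×10⁻⁴ × 680 = 0.070176 m
Layer 4: 270 × 0.53 × 2×10⁻⁴ = 0.02862 m
Layer 5: 1400 × 1.3×10⁻⁴ × 0.47 = 0.08554 m
Δh = 0.046221 + 0.02024 + 0.070176 + 0.02862 + 0.08554 = 0.250797 m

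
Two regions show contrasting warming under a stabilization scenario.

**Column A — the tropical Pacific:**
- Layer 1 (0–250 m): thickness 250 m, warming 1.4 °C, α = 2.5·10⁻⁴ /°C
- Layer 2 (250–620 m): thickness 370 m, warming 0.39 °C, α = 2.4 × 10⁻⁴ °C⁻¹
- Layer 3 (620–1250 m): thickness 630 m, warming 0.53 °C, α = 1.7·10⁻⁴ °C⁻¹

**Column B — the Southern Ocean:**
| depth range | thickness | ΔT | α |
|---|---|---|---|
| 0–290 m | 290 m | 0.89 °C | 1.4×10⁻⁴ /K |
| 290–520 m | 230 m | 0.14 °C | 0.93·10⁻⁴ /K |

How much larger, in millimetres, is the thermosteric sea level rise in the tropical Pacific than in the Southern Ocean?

140 mm larger

A Layer 1: 2.5×10⁻⁴ × 1.4 × 250 = 0.08750 m
A Layer 2: 370 × 2.4×10⁻⁴ × 0.39 = 0.034632 m
A Layer 3: 0.53 × 630 × 1.7×10⁻⁴ = 0.056763 m
A total: 0.178895 m
B 290 × 0.89 × 1.4×10⁻⁴ = 0.036134 m
B 230 × 0.14 × 0.93×10⁻⁴ = 0.0029946 m
B total: 0.0391286 m
Difference: 0.178895 − 0.0391286 = 0.1397664 m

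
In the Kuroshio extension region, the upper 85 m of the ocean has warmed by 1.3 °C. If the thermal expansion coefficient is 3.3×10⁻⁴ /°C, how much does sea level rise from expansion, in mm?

36.5 mm of thermosteric rise

Δh = αΔT·H = 3.3×10⁻⁴ × 1.3 × 85 = 0.036465 m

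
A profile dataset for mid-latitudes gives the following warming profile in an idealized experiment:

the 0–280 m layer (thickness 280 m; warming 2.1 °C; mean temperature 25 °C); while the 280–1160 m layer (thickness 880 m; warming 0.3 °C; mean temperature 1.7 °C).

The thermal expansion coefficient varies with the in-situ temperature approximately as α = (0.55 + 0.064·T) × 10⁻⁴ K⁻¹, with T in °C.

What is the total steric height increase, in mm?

144 mm of thermosteric rise

Layer 1: α = (0.55 + 0.064×25)×10⁻⁴ = 2.15×10⁻⁴ K⁻¹
Layer 2: α = (0.55 + 0.064×1.7)×10⁻⁴ = 0.6588×10⁻⁴ K⁻¹
2.1 × 280 × 2.15×10⁻⁴ = 0.12642 m
0.3 × 880 × 0.6588×10⁻⁴ = 0.01739232 m
Δh = 0.12642 + 0.01739232 = 0.14381232 m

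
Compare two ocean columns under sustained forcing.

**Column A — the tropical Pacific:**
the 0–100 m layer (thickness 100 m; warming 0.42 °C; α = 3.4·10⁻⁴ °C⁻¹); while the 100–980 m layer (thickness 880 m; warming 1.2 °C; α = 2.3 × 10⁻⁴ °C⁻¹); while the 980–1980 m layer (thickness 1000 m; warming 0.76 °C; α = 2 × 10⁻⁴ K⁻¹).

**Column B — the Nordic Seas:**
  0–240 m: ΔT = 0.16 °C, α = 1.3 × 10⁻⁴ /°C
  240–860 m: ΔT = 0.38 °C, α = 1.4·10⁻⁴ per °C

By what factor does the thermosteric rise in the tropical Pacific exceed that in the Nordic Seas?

≈ 11×

A 0–100 m: 100 × 0.42 × 3.4×10⁻⁴ = 0.01428 m
A 100–980 m: 2.3×10⁻⁴ × 1.2 × 880 = 0.24288 m
A 980–1980 m: 2×10⁻⁴ × 0.76 × 1000 = 0.15200 m
A total: 0.40916 m
B 1.3×10⁻⁴ × 0.16 × 240 = 0.004992 m
B 1.4×10⁻⁴ × 620 × 0.38 = 0.032984 m
B total: 0.037976 m
Ratio: 0.40916 / 0.037976 ≈ 10.77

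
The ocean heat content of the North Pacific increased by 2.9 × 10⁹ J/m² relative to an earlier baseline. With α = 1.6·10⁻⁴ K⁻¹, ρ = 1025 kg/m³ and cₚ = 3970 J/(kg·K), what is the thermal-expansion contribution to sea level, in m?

Δh = αQ/(ρcₚ) = 1.6×10⁻⁴ × 2.9×10⁹ / (1025 × 3970) ≈ 0.11403 m

0.114 m of thermosteric rise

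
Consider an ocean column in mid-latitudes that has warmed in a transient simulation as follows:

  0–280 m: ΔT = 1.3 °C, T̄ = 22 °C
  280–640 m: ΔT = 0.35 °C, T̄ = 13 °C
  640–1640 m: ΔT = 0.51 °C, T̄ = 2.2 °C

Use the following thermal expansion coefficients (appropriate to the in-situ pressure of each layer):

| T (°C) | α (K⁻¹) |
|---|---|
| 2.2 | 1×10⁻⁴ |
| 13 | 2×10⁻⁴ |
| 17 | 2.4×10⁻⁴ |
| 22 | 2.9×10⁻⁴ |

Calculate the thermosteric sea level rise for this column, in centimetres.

Δh ≈ 18.2 cm

Layer 1 at 22 °C → α = 2.9×10⁻⁴ K⁻¹
Layer 2 at 13 °C → α = 2×10⁻⁴ K⁻¹
Layer 3 at 2.2 °C → α = 1×10⁻⁴ K⁻¹
280 × 1.3 × 2.9×10⁻⁴ = 0.10556 m
2×10⁻⁴ × 0.35 × 360 = 0.02520 m
1×10⁻⁴ × 1000 × 0.51 = 0.05100 m
Δh = 0.10556 + 0.02520 + 0.05100 = 0.18176 m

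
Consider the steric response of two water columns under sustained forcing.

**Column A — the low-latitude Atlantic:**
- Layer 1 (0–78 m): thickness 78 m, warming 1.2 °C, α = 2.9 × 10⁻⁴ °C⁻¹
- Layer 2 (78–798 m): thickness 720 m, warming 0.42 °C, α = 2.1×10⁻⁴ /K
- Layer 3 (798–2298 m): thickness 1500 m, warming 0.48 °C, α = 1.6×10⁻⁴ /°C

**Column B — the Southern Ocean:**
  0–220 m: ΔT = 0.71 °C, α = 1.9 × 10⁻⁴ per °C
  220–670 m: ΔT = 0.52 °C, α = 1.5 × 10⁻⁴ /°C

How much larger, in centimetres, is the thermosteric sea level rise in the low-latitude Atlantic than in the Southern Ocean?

Δh_A − Δh_B ≈ 14.1 cm

A Layer 1: 2.9×10⁻⁴ × 1.2 × 78 = 0.027144 m
A Layer 2: 720 × 0.42 × 2.1×10⁻⁴ = 0.063504 m
A Layer 3: 1.6×10⁻⁴ × 0.48 × 1500 = 0.11520 m
A total: 0.205848 m
B 0–220 m: 1.9×10⁻⁴ × 220 × 0.71 = 0.029678 m
B 220–670 m: 0.52 × 450 × 1.5×10⁻⁴ = 0.03510 m
B total: 0.064778 m
Difference: 0.205848 − 0.064778 = 0.14107 m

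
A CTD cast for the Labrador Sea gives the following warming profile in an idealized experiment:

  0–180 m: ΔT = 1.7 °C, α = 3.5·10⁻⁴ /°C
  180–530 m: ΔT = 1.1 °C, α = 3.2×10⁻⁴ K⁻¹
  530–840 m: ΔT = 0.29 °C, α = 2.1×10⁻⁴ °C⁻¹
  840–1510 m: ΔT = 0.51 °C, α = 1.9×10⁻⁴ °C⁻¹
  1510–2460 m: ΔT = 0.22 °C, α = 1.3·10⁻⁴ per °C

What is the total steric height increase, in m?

Δh = 0.34 m

180 × 1.7 × 3.5×10⁻⁴ = 0.10710 m
180–530 m: 3.2×10⁻⁴ × 1.1 × 350 = 0.12320 m
Layer 3: 310 × 0.29 × 2.1×10⁻⁴ = 0.018879 m
840–1510 m: 1.9×10⁻⁴ × 0.51 × 670 = 0.064923 m
Layer 5: 950 × 1.3×10⁻⁴ × 0.22 = 0.02717 m
Δh = 0.10710 + 0.12320 + 0.018879 + 0.064923 + 0.02717 = 0.341272 m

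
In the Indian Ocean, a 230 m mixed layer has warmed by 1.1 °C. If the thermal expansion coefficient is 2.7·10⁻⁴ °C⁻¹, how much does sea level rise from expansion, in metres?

Δh = 0.0683 m

Δh = αΔT·H = 2.7×10⁻⁴ × 1.1 × 230 = 0.06831 m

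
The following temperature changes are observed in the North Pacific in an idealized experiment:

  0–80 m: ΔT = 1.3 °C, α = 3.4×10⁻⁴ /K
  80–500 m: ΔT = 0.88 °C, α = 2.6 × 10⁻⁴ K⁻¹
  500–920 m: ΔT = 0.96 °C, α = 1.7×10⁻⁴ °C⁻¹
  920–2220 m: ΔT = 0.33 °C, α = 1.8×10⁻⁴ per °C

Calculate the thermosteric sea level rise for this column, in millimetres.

1.3 × 80 × 3.4×10⁻⁴ = 0.03536 m
Layer 2: 0.88 × 2.6×10⁻⁴ × 420 = 0.096096 m
Layer 3: 420 × 0.96 × 1.7×10⁻⁴ = 0.068544 m
920–2220 m: 0.33 × 1300 × 1.8×10⁻⁴ = 0.07722 m
Δh = 0.03536 + 0.096096 + 0.068544 + 0.07722 = 0.27722 m ≈ 277 mm

277 mm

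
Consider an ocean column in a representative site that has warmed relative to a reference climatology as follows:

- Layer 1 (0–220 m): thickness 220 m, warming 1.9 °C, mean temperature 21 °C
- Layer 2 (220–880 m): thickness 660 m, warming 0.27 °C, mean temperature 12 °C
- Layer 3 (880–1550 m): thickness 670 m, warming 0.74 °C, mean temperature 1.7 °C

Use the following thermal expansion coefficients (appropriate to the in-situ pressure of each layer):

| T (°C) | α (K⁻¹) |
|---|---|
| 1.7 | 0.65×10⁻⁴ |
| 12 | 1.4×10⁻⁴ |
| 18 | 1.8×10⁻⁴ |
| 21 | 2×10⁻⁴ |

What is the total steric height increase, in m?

Δh ≈ 0.141 m

Layer 1 at 21 °C → α = 2×10⁻⁴ K⁻¹
Layer 2 at 12 °C → α = 1.4×10⁻⁴ K⁻¹
Layer 3 at 1.7 °C → α = 0.65×10⁻⁴ K⁻¹
0–220 m: 220 × 1.9 × 2×10⁻⁴ = 0.08360 m
220–880 m: 1.4×10⁻⁴ × 660 × 0.27 = 0.024948 m
880–1550 m: 0.74 × 670 × 0.65×10⁻⁴ = 0.032227 m
Δh = 0.08360 + 0.024948 + 0.032227 = 0.140775 m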